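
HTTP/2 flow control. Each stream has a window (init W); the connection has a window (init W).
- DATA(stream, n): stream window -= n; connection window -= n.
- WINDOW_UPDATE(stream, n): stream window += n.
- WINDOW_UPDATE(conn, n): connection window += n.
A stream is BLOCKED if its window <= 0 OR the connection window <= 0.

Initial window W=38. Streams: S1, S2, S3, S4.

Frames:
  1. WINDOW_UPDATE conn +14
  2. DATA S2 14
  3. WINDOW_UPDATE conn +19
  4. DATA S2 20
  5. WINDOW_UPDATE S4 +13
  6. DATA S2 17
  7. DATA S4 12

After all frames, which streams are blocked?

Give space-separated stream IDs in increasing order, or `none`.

Op 1: conn=52 S1=38 S2=38 S3=38 S4=38 blocked=[]
Op 2: conn=38 S1=38 S2=24 S3=38 S4=38 blocked=[]
Op 3: conn=57 S1=38 S2=24 S3=38 S4=38 blocked=[]
Op 4: conn=37 S1=38 S2=4 S3=38 S4=38 blocked=[]
Op 5: conn=37 S1=38 S2=4 S3=38 S4=51 blocked=[]
Op 6: conn=20 S1=38 S2=-13 S3=38 S4=51 blocked=[2]
Op 7: conn=8 S1=38 S2=-13 S3=38 S4=39 blocked=[2]

Answer: S2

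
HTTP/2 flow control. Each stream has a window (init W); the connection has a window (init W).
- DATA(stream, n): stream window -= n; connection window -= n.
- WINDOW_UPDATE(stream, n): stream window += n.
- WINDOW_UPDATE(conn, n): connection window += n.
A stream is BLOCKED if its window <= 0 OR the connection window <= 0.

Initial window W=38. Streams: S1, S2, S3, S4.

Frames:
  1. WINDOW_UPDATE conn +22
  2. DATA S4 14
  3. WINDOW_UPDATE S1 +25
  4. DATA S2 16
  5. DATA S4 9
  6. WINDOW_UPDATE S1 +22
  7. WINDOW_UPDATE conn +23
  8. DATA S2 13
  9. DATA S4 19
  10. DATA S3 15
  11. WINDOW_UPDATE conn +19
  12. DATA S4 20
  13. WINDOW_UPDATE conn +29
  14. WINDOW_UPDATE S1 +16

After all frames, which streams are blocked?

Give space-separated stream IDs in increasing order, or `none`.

Answer: S4

Derivation:
Op 1: conn=60 S1=38 S2=38 S3=38 S4=38 blocked=[]
Op 2: conn=46 S1=38 S2=38 S3=38 S4=24 blocked=[]
Op 3: conn=46 S1=63 S2=38 S3=38 S4=24 blocked=[]
Op 4: conn=30 S1=63 S2=22 S3=38 S4=24 blocked=[]
Op 5: conn=21 S1=63 S2=22 S3=38 S4=15 blocked=[]
Op 6: conn=21 S1=85 S2=22 S3=38 S4=15 blocked=[]
Op 7: conn=44 S1=85 S2=22 S3=38 S4=15 blocked=[]
Op 8: conn=31 S1=85 S2=9 S3=38 S4=15 blocked=[]
Op 9: conn=12 S1=85 S2=9 S3=38 S4=-4 blocked=[4]
Op 10: conn=-3 S1=85 S2=9 S3=23 S4=-4 blocked=[1, 2, 3, 4]
Op 11: conn=16 S1=85 S2=9 S3=23 S4=-4 blocked=[4]
Op 12: conn=-4 S1=85 S2=9 S3=23 S4=-24 blocked=[1, 2, 3, 4]
Op 13: conn=25 S1=85 S2=9 S3=23 S4=-24 blocked=[4]
Op 14: conn=25 S1=101 S2=9 S3=23 S4=-24 blocked=[4]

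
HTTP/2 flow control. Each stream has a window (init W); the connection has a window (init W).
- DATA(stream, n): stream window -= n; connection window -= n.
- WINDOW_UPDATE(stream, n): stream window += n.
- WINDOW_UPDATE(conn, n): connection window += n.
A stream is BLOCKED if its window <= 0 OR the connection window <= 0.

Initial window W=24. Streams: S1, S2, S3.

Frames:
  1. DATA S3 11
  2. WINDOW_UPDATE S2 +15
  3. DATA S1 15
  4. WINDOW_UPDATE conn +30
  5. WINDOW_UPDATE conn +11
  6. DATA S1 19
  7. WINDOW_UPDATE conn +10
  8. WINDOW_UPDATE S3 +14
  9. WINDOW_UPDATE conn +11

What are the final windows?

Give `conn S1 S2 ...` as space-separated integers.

Op 1: conn=13 S1=24 S2=24 S3=13 blocked=[]
Op 2: conn=13 S1=24 S2=39 S3=13 blocked=[]
Op 3: conn=-2 S1=9 S2=39 S3=13 blocked=[1, 2, 3]
Op 4: conn=28 S1=9 S2=39 S3=13 blocked=[]
Op 5: conn=39 S1=9 S2=39 S3=13 blocked=[]
Op 6: conn=20 S1=-10 S2=39 S3=13 blocked=[1]
Op 7: conn=30 S1=-10 S2=39 S3=13 blocked=[1]
Op 8: conn=30 S1=-10 S2=39 S3=27 blocked=[1]
Op 9: conn=41 S1=-10 S2=39 S3=27 blocked=[1]

Answer: 41 -10 39 27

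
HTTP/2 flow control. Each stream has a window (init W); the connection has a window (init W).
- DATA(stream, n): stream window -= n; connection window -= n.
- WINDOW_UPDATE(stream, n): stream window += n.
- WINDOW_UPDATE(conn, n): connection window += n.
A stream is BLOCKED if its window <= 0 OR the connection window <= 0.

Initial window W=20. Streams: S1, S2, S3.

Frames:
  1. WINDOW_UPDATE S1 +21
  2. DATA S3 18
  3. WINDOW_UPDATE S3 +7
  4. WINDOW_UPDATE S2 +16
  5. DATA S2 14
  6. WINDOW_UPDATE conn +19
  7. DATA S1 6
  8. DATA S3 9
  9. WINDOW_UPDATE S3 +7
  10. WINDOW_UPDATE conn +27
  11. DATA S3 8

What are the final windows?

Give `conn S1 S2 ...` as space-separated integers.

Answer: 11 35 22 -1

Derivation:
Op 1: conn=20 S1=41 S2=20 S3=20 blocked=[]
Op 2: conn=2 S1=41 S2=20 S3=2 blocked=[]
Op 3: conn=2 S1=41 S2=20 S3=9 blocked=[]
Op 4: conn=2 S1=41 S2=36 S3=9 blocked=[]
Op 5: conn=-12 S1=41 S2=22 S3=9 blocked=[1, 2, 3]
Op 6: conn=7 S1=41 S2=22 S3=9 blocked=[]
Op 7: conn=1 S1=35 S2=22 S3=9 blocked=[]
Op 8: conn=-8 S1=35 S2=22 S3=0 blocked=[1, 2, 3]
Op 9: conn=-8 S1=35 S2=22 S3=7 blocked=[1, 2, 3]
Op 10: conn=19 S1=35 S2=22 S3=7 blocked=[]
Op 11: conn=11 S1=35 S2=22 S3=-1 blocked=[3]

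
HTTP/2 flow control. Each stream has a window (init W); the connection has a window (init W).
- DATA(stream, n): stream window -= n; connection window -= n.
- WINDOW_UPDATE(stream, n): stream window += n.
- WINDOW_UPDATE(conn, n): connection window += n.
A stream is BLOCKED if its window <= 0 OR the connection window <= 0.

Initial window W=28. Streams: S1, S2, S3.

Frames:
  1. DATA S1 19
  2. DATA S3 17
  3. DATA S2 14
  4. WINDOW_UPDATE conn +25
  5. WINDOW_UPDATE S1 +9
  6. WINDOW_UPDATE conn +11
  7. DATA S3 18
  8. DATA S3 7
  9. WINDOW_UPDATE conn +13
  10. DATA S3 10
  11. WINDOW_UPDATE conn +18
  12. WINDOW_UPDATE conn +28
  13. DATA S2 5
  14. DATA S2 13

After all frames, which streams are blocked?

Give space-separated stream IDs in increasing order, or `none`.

Answer: S2 S3

Derivation:
Op 1: conn=9 S1=9 S2=28 S3=28 blocked=[]
Op 2: conn=-8 S1=9 S2=28 S3=11 blocked=[1, 2, 3]
Op 3: conn=-22 S1=9 S2=14 S3=11 blocked=[1, 2, 3]
Op 4: conn=3 S1=9 S2=14 S3=11 blocked=[]
Op 5: conn=3 S1=18 S2=14 S3=11 blocked=[]
Op 6: conn=14 S1=18 S2=14 S3=11 blocked=[]
Op 7: conn=-4 S1=18 S2=14 S3=-7 blocked=[1, 2, 3]
Op 8: conn=-11 S1=18 S2=14 S3=-14 blocked=[1, 2, 3]
Op 9: conn=2 S1=18 S2=14 S3=-14 blocked=[3]
Op 10: conn=-8 S1=18 S2=14 S3=-24 blocked=[1, 2, 3]
Op 11: conn=10 S1=18 S2=14 S3=-24 blocked=[3]
Op 12: conn=38 S1=18 S2=14 S3=-24 blocked=[3]
Op 13: conn=33 S1=18 S2=9 S3=-24 blocked=[3]
Op 14: conn=20 S1=18 S2=-4 S3=-24 blocked=[2, 3]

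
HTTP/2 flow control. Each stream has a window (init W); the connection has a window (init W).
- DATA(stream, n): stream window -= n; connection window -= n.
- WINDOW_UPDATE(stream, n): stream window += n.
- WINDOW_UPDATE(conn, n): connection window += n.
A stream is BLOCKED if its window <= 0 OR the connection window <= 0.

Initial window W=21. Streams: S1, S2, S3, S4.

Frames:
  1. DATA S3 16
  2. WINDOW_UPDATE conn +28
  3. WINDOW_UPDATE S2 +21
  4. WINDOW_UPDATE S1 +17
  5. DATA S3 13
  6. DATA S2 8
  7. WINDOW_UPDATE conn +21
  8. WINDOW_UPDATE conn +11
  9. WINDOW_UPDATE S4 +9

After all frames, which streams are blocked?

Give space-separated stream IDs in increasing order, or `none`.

Answer: S3

Derivation:
Op 1: conn=5 S1=21 S2=21 S3=5 S4=21 blocked=[]
Op 2: conn=33 S1=21 S2=21 S3=5 S4=21 blocked=[]
Op 3: conn=33 S1=21 S2=42 S3=5 S4=21 blocked=[]
Op 4: conn=33 S1=38 S2=42 S3=5 S4=21 blocked=[]
Op 5: conn=20 S1=38 S2=42 S3=-8 S4=21 blocked=[3]
Op 6: conn=12 S1=38 S2=34 S3=-8 S4=21 blocked=[3]
Op 7: conn=33 S1=38 S2=34 S3=-8 S4=21 blocked=[3]
Op 8: conn=44 S1=38 S2=34 S3=-8 S4=21 blocked=[3]
Op 9: conn=44 S1=38 S2=34 S3=-8 S4=30 blocked=[3]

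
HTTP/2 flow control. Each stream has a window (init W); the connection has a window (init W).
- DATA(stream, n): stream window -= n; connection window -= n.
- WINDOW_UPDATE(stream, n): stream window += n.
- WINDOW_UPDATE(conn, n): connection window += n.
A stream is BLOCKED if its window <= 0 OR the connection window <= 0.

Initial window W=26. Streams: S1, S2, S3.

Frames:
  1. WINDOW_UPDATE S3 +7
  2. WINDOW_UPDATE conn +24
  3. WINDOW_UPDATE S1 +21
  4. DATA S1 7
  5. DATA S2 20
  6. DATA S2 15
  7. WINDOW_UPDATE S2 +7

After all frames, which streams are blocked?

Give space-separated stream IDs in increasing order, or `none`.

Answer: S2

Derivation:
Op 1: conn=26 S1=26 S2=26 S3=33 blocked=[]
Op 2: conn=50 S1=26 S2=26 S3=33 blocked=[]
Op 3: conn=50 S1=47 S2=26 S3=33 blocked=[]
Op 4: conn=43 S1=40 S2=26 S3=33 blocked=[]
Op 5: conn=23 S1=40 S2=6 S3=33 blocked=[]
Op 6: conn=8 S1=40 S2=-9 S3=33 blocked=[2]
Op 7: conn=8 S1=40 S2=-2 S3=33 blocked=[2]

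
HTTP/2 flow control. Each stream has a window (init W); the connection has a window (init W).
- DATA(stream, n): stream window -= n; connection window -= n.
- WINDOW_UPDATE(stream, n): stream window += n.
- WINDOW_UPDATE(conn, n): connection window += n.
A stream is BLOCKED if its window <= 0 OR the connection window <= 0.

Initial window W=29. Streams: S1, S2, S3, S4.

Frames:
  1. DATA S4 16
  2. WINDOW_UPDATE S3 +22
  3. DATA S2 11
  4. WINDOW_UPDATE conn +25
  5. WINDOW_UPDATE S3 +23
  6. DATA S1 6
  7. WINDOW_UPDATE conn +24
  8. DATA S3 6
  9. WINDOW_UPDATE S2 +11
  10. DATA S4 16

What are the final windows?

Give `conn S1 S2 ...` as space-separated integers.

Op 1: conn=13 S1=29 S2=29 S3=29 S4=13 blocked=[]
Op 2: conn=13 S1=29 S2=29 S3=51 S4=13 blocked=[]
Op 3: conn=2 S1=29 S2=18 S3=51 S4=13 blocked=[]
Op 4: conn=27 S1=29 S2=18 S3=51 S4=13 blocked=[]
Op 5: conn=27 S1=29 S2=18 S3=74 S4=13 blocked=[]
Op 6: conn=21 S1=23 S2=18 S3=74 S4=13 blocked=[]
Op 7: conn=45 S1=23 S2=18 S3=74 S4=13 blocked=[]
Op 8: conn=39 S1=23 S2=18 S3=68 S4=13 blocked=[]
Op 9: conn=39 S1=23 S2=29 S3=68 S4=13 blocked=[]
Op 10: conn=23 S1=23 S2=29 S3=68 S4=-3 blocked=[4]

Answer: 23 23 29 68 -3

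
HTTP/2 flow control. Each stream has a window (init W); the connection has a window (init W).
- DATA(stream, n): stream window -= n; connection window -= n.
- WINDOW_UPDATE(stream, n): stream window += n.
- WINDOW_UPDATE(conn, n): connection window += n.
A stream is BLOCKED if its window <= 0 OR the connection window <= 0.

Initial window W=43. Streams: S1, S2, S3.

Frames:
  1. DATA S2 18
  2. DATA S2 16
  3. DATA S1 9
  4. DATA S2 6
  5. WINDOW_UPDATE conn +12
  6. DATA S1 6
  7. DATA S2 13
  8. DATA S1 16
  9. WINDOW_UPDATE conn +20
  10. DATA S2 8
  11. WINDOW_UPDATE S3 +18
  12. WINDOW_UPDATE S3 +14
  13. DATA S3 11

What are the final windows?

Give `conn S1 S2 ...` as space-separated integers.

Answer: -28 12 -18 64

Derivation:
Op 1: conn=25 S1=43 S2=25 S3=43 blocked=[]
Op 2: conn=9 S1=43 S2=9 S3=43 blocked=[]
Op 3: conn=0 S1=34 S2=9 S3=43 blocked=[1, 2, 3]
Op 4: conn=-6 S1=34 S2=3 S3=43 blocked=[1, 2, 3]
Op 5: conn=6 S1=34 S2=3 S3=43 blocked=[]
Op 6: conn=0 S1=28 S2=3 S3=43 blocked=[1, 2, 3]
Op 7: conn=-13 S1=28 S2=-10 S3=43 blocked=[1, 2, 3]
Op 8: conn=-29 S1=12 S2=-10 S3=43 blocked=[1, 2, 3]
Op 9: conn=-9 S1=12 S2=-10 S3=43 blocked=[1, 2, 3]
Op 10: conn=-17 S1=12 S2=-18 S3=43 blocked=[1, 2, 3]
Op 11: conn=-17 S1=12 S2=-18 S3=61 blocked=[1, 2, 3]
Op 12: conn=-17 S1=12 S2=-18 S3=75 blocked=[1, 2, 3]
Op 13: conn=-28 S1=12 S2=-18 S3=64 blocked=[1, 2, 3]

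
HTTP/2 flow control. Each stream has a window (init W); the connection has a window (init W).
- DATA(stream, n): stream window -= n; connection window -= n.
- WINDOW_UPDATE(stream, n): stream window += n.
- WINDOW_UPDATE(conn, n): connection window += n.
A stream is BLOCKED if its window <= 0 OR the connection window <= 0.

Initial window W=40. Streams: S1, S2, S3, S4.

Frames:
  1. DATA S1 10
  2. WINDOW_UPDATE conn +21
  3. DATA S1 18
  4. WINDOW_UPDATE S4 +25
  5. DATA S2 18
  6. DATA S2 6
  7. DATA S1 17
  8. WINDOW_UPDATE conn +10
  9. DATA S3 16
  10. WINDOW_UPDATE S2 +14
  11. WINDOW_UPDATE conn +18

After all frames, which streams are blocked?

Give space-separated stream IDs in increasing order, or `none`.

Answer: S1

Derivation:
Op 1: conn=30 S1=30 S2=40 S3=40 S4=40 blocked=[]
Op 2: conn=51 S1=30 S2=40 S3=40 S4=40 blocked=[]
Op 3: conn=33 S1=12 S2=40 S3=40 S4=40 blocked=[]
Op 4: conn=33 S1=12 S2=40 S3=40 S4=65 blocked=[]
Op 5: conn=15 S1=12 S2=22 S3=40 S4=65 blocked=[]
Op 6: conn=9 S1=12 S2=16 S3=40 S4=65 blocked=[]
Op 7: conn=-8 S1=-5 S2=16 S3=40 S4=65 blocked=[1, 2, 3, 4]
Op 8: conn=2 S1=-5 S2=16 S3=40 S4=65 blocked=[1]
Op 9: conn=-14 S1=-5 S2=16 S3=24 S4=65 blocked=[1, 2, 3, 4]
Op 10: conn=-14 S1=-5 S2=30 S3=24 S4=65 blocked=[1, 2, 3, 4]
Op 11: conn=4 S1=-5 S2=30 S3=24 S4=65 blocked=[1]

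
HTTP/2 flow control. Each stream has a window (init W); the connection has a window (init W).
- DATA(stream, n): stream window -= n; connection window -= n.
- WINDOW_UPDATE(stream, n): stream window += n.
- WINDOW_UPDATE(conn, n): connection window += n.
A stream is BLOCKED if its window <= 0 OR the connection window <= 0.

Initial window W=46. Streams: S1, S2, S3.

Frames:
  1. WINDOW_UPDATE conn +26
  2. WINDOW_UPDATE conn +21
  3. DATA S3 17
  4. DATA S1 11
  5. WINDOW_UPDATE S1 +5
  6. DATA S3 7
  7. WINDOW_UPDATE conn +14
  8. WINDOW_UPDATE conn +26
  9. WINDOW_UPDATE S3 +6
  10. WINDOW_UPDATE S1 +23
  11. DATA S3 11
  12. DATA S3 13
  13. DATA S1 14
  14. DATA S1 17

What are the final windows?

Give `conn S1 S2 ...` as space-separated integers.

Op 1: conn=72 S1=46 S2=46 S3=46 blocked=[]
Op 2: conn=93 S1=46 S2=46 S3=46 blocked=[]
Op 3: conn=76 S1=46 S2=46 S3=29 blocked=[]
Op 4: conn=65 S1=35 S2=46 S3=29 blocked=[]
Op 5: conn=65 S1=40 S2=46 S3=29 blocked=[]
Op 6: conn=58 S1=40 S2=46 S3=22 blocked=[]
Op 7: conn=72 S1=40 S2=46 S3=22 blocked=[]
Op 8: conn=98 S1=40 S2=46 S3=22 blocked=[]
Op 9: conn=98 S1=40 S2=46 S3=28 blocked=[]
Op 10: conn=98 S1=63 S2=46 S3=28 blocked=[]
Op 11: conn=87 S1=63 S2=46 S3=17 blocked=[]
Op 12: conn=74 S1=63 S2=46 S3=4 blocked=[]
Op 13: conn=60 S1=49 S2=46 S3=4 blocked=[]
Op 14: conn=43 S1=32 S2=46 S3=4 blocked=[]

Answer: 43 32 46 4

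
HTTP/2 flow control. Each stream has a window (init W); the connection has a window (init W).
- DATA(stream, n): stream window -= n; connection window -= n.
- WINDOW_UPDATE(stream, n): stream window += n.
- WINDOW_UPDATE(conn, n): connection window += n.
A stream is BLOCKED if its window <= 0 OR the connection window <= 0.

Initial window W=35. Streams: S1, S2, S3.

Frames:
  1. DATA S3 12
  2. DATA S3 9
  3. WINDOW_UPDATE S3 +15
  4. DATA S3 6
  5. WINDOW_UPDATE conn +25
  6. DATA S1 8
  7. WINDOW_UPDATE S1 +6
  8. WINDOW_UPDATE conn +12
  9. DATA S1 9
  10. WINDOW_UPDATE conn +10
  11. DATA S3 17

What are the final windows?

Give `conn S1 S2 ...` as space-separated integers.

Op 1: conn=23 S1=35 S2=35 S3=23 blocked=[]
Op 2: conn=14 S1=35 S2=35 S3=14 blocked=[]
Op 3: conn=14 S1=35 S2=35 S3=29 blocked=[]
Op 4: conn=8 S1=35 S2=35 S3=23 blocked=[]
Op 5: conn=33 S1=35 S2=35 S3=23 blocked=[]
Op 6: conn=25 S1=27 S2=35 S3=23 blocked=[]
Op 7: conn=25 S1=33 S2=35 S3=23 blocked=[]
Op 8: conn=37 S1=33 S2=35 S3=23 blocked=[]
Op 9: conn=28 S1=24 S2=35 S3=23 blocked=[]
Op 10: conn=38 S1=24 S2=35 S3=23 blocked=[]
Op 11: conn=21 S1=24 S2=35 S3=6 blocked=[]

Answer: 21 24 35 6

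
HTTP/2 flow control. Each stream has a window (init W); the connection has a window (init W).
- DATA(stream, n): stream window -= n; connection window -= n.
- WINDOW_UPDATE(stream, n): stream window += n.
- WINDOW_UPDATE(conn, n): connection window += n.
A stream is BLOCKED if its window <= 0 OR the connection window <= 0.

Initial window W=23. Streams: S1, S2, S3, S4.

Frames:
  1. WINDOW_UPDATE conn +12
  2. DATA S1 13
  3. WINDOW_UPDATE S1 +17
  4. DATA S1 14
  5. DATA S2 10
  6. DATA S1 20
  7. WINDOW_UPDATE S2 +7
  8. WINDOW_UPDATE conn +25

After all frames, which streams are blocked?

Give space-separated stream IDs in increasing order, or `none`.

Op 1: conn=35 S1=23 S2=23 S3=23 S4=23 blocked=[]
Op 2: conn=22 S1=10 S2=23 S3=23 S4=23 blocked=[]
Op 3: conn=22 S1=27 S2=23 S3=23 S4=23 blocked=[]
Op 4: conn=8 S1=13 S2=23 S3=23 S4=23 blocked=[]
Op 5: conn=-2 S1=13 S2=13 S3=23 S4=23 blocked=[1, 2, 3, 4]
Op 6: conn=-22 S1=-7 S2=13 S3=23 S4=23 blocked=[1, 2, 3, 4]
Op 7: conn=-22 S1=-7 S2=20 S3=23 S4=23 blocked=[1, 2, 3, 4]
Op 8: conn=3 S1=-7 S2=20 S3=23 S4=23 blocked=[1]

Answer: S1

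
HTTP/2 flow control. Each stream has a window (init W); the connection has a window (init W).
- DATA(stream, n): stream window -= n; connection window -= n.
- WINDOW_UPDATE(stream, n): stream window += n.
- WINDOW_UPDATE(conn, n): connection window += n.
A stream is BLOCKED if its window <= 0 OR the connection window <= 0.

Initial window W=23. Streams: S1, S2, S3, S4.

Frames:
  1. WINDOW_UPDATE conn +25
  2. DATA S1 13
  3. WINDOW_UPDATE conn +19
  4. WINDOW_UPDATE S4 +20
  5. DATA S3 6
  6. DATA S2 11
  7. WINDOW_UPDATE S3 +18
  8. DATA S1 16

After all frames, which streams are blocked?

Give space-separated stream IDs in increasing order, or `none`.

Answer: S1

Derivation:
Op 1: conn=48 S1=23 S2=23 S3=23 S4=23 blocked=[]
Op 2: conn=35 S1=10 S2=23 S3=23 S4=23 blocked=[]
Op 3: conn=54 S1=10 S2=23 S3=23 S4=23 blocked=[]
Op 4: conn=54 S1=10 S2=23 S3=23 S4=43 blocked=[]
Op 5: conn=48 S1=10 S2=23 S3=17 S4=43 blocked=[]
Op 6: conn=37 S1=10 S2=12 S3=17 S4=43 blocked=[]
Op 7: conn=37 S1=10 S2=12 S3=35 S4=43 blocked=[]
Op 8: conn=21 S1=-6 S2=12 S3=35 S4=43 blocked=[1]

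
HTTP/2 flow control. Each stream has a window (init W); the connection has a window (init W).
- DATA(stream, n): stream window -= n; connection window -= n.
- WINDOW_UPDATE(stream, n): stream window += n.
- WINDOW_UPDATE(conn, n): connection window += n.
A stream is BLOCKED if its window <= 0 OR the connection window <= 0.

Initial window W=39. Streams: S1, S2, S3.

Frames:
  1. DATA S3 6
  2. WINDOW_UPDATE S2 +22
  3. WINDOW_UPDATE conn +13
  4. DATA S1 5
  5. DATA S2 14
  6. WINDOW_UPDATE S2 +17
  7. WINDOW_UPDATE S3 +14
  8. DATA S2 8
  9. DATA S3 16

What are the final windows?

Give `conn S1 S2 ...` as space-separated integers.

Answer: 3 34 56 31

Derivation:
Op 1: conn=33 S1=39 S2=39 S3=33 blocked=[]
Op 2: conn=33 S1=39 S2=61 S3=33 blocked=[]
Op 3: conn=46 S1=39 S2=61 S3=33 blocked=[]
Op 4: conn=41 S1=34 S2=61 S3=33 blocked=[]
Op 5: conn=27 S1=34 S2=47 S3=33 blocked=[]
Op 6: conn=27 S1=34 S2=64 S3=33 blocked=[]
Op 7: conn=27 S1=34 S2=64 S3=47 blocked=[]
Op 8: conn=19 S1=34 S2=56 S3=47 blocked=[]
Op 9: conn=3 S1=34 S2=56 S3=31 blocked=[]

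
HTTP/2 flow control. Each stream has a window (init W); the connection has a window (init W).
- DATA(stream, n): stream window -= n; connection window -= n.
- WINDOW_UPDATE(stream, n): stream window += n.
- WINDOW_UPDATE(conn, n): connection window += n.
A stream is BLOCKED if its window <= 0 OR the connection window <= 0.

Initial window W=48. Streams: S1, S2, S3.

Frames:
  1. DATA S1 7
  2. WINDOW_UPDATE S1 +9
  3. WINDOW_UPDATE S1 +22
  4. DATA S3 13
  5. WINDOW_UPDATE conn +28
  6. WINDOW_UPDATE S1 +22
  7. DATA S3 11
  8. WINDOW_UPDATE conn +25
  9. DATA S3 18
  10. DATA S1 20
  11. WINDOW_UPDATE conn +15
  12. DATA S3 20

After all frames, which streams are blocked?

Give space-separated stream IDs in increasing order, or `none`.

Answer: S3

Derivation:
Op 1: conn=41 S1=41 S2=48 S3=48 blocked=[]
Op 2: conn=41 S1=50 S2=48 S3=48 blocked=[]
Op 3: conn=41 S1=72 S2=48 S3=48 blocked=[]
Op 4: conn=28 S1=72 S2=48 S3=35 blocked=[]
Op 5: conn=56 S1=72 S2=48 S3=35 blocked=[]
Op 6: conn=56 S1=94 S2=48 S3=35 blocked=[]
Op 7: conn=45 S1=94 S2=48 S3=24 blocked=[]
Op 8: conn=70 S1=94 S2=48 S3=24 blocked=[]
Op 9: conn=52 S1=94 S2=48 S3=6 blocked=[]
Op 10: conn=32 S1=74 S2=48 S3=6 blocked=[]
Op 11: conn=47 S1=74 S2=48 S3=6 blocked=[]
Op 12: conn=27 S1=74 S2=48 S3=-14 blocked=[3]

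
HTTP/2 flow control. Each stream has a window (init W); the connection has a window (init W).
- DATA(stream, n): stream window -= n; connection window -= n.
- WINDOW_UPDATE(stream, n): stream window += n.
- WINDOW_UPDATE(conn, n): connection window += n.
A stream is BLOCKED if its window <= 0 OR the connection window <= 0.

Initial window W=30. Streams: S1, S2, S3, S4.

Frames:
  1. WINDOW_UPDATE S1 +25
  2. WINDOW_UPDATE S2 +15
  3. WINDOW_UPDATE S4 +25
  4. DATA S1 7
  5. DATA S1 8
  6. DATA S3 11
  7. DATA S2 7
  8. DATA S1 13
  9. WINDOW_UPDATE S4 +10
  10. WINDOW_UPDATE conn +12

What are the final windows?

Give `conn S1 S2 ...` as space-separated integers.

Op 1: conn=30 S1=55 S2=30 S3=30 S4=30 blocked=[]
Op 2: conn=30 S1=55 S2=45 S3=30 S4=30 blocked=[]
Op 3: conn=30 S1=55 S2=45 S3=30 S4=55 blocked=[]
Op 4: conn=23 S1=48 S2=45 S3=30 S4=55 blocked=[]
Op 5: conn=15 S1=40 S2=45 S3=30 S4=55 blocked=[]
Op 6: conn=4 S1=40 S2=45 S3=19 S4=55 blocked=[]
Op 7: conn=-3 S1=40 S2=38 S3=19 S4=55 blocked=[1, 2, 3, 4]
Op 8: conn=-16 S1=27 S2=38 S3=19 S4=55 blocked=[1, 2, 3, 4]
Op 9: conn=-16 S1=27 S2=38 S3=19 S4=65 blocked=[1, 2, 3, 4]
Op 10: conn=-4 S1=27 S2=38 S3=19 S4=65 blocked=[1, 2, 3, 4]

Answer: -4 27 38 19 65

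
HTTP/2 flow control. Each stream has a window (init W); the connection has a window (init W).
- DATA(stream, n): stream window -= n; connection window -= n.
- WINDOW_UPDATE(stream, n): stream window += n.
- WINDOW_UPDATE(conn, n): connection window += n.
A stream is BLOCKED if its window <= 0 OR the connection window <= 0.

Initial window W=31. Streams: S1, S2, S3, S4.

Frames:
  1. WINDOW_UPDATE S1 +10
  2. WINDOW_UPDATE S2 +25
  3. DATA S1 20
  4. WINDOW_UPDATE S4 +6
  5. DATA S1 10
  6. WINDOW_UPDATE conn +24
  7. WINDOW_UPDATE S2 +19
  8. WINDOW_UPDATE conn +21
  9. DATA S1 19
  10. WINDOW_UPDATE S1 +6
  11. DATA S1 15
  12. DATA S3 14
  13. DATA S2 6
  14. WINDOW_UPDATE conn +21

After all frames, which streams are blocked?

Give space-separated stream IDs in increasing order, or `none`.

Answer: S1

Derivation:
Op 1: conn=31 S1=41 S2=31 S3=31 S4=31 blocked=[]
Op 2: conn=31 S1=41 S2=56 S3=31 S4=31 blocked=[]
Op 3: conn=11 S1=21 S2=56 S3=31 S4=31 blocked=[]
Op 4: conn=11 S1=21 S2=56 S3=31 S4=37 blocked=[]
Op 5: conn=1 S1=11 S2=56 S3=31 S4=37 blocked=[]
Op 6: conn=25 S1=11 S2=56 S3=31 S4=37 blocked=[]
Op 7: conn=25 S1=11 S2=75 S3=31 S4=37 blocked=[]
Op 8: conn=46 S1=11 S2=75 S3=31 S4=37 blocked=[]
Op 9: conn=27 S1=-8 S2=75 S3=31 S4=37 blocked=[1]
Op 10: conn=27 S1=-2 S2=75 S3=31 S4=37 blocked=[1]
Op 11: conn=12 S1=-17 S2=75 S3=31 S4=37 blocked=[1]
Op 12: conn=-2 S1=-17 S2=75 S3=17 S4=37 blocked=[1, 2, 3, 4]
Op 13: conn=-8 S1=-17 S2=69 S3=17 S4=37 blocked=[1, 2, 3, 4]
Op 14: conn=13 S1=-17 S2=69 S3=17 S4=37 blocked=[1]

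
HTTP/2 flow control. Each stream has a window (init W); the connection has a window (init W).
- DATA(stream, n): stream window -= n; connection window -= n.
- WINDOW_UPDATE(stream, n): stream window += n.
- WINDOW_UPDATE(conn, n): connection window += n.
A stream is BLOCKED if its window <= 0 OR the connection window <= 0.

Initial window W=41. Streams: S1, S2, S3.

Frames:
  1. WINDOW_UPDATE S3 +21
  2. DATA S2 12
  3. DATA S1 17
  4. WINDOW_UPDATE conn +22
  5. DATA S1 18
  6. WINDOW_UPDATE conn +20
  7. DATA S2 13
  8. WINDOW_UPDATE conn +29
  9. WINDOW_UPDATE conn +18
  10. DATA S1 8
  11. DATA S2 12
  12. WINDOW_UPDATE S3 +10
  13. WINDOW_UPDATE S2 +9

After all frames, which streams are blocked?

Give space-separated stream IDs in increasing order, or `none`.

Op 1: conn=41 S1=41 S2=41 S3=62 blocked=[]
Op 2: conn=29 S1=41 S2=29 S3=62 blocked=[]
Op 3: conn=12 S1=24 S2=29 S3=62 blocked=[]
Op 4: conn=34 S1=24 S2=29 S3=62 blocked=[]
Op 5: conn=16 S1=6 S2=29 S3=62 blocked=[]
Op 6: conn=36 S1=6 S2=29 S3=62 blocked=[]
Op 7: conn=23 S1=6 S2=16 S3=62 blocked=[]
Op 8: conn=52 S1=6 S2=16 S3=62 blocked=[]
Op 9: conn=70 S1=6 S2=16 S3=62 blocked=[]
Op 10: conn=62 S1=-2 S2=16 S3=62 blocked=[1]
Op 11: conn=50 S1=-2 S2=4 S3=62 blocked=[1]
Op 12: conn=50 S1=-2 S2=4 S3=72 blocked=[1]
Op 13: conn=50 S1=-2 S2=13 S3=72 blocked=[1]

Answer: S1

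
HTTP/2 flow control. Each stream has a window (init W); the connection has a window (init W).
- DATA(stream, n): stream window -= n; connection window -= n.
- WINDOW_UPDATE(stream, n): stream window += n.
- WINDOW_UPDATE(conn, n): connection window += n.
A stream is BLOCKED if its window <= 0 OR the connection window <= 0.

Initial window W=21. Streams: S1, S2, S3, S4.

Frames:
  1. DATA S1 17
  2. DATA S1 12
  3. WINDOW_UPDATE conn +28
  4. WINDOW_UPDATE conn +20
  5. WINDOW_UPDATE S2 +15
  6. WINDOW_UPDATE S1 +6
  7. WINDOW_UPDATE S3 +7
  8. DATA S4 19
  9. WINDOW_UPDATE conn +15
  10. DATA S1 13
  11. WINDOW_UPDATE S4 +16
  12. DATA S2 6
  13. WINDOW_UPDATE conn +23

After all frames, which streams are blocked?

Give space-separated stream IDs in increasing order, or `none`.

Op 1: conn=4 S1=4 S2=21 S3=21 S4=21 blocked=[]
Op 2: conn=-8 S1=-8 S2=21 S3=21 S4=21 blocked=[1, 2, 3, 4]
Op 3: conn=20 S1=-8 S2=21 S3=21 S4=21 blocked=[1]
Op 4: conn=40 S1=-8 S2=21 S3=21 S4=21 blocked=[1]
Op 5: conn=40 S1=-8 S2=36 S3=21 S4=21 blocked=[1]
Op 6: conn=40 S1=-2 S2=36 S3=21 S4=21 blocked=[1]
Op 7: conn=40 S1=-2 S2=36 S3=28 S4=21 blocked=[1]
Op 8: conn=21 S1=-2 S2=36 S3=28 S4=2 blocked=[1]
Op 9: conn=36 S1=-2 S2=36 S3=28 S4=2 blocked=[1]
Op 10: conn=23 S1=-15 S2=36 S3=28 S4=2 blocked=[1]
Op 11: conn=23 S1=-15 S2=36 S3=28 S4=18 blocked=[1]
Op 12: conn=17 S1=-15 S2=30 S3=28 S4=18 blocked=[1]
Op 13: conn=40 S1=-15 S2=30 S3=28 S4=18 blocked=[1]

Answer: S1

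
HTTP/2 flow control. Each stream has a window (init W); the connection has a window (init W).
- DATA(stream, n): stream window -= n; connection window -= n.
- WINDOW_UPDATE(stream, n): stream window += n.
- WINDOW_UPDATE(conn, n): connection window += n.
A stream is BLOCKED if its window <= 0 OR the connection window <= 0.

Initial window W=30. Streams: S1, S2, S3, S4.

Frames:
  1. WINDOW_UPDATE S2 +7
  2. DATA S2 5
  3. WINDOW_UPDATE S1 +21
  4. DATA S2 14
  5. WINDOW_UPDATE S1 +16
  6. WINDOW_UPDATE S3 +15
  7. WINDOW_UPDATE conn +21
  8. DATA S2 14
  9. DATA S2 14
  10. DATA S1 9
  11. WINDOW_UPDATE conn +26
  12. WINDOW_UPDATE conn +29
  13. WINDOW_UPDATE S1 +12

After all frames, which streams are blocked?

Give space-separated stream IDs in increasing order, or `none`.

Answer: S2

Derivation:
Op 1: conn=30 S1=30 S2=37 S3=30 S4=30 blocked=[]
Op 2: conn=25 S1=30 S2=32 S3=30 S4=30 blocked=[]
Op 3: conn=25 S1=51 S2=32 S3=30 S4=30 blocked=[]
Op 4: conn=11 S1=51 S2=18 S3=30 S4=30 blocked=[]
Op 5: conn=11 S1=67 S2=18 S3=30 S4=30 blocked=[]
Op 6: conn=11 S1=67 S2=18 S3=45 S4=30 blocked=[]
Op 7: conn=32 S1=67 S2=18 S3=45 S4=30 blocked=[]
Op 8: conn=18 S1=67 S2=4 S3=45 S4=30 blocked=[]
Op 9: conn=4 S1=67 S2=-10 S3=45 S4=30 blocked=[2]
Op 10: conn=-5 S1=58 S2=-10 S3=45 S4=30 blocked=[1, 2, 3, 4]
Op 11: conn=21 S1=58 S2=-10 S3=45 S4=30 blocked=[2]
Op 12: conn=50 S1=58 S2=-10 S3=45 S4=30 blocked=[2]
Op 13: conn=50 S1=70 S2=-10 S3=45 S4=30 blocked=[2]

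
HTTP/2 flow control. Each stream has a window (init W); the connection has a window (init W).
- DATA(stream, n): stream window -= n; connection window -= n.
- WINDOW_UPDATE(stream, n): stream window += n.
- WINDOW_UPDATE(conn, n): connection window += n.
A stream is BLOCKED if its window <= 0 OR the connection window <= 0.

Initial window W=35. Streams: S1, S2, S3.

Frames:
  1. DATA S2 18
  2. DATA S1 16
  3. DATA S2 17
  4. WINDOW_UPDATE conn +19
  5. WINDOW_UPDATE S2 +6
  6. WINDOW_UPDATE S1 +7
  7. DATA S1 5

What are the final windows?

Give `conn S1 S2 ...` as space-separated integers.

Op 1: conn=17 S1=35 S2=17 S3=35 blocked=[]
Op 2: conn=1 S1=19 S2=17 S3=35 blocked=[]
Op 3: conn=-16 S1=19 S2=0 S3=35 blocked=[1, 2, 3]
Op 4: conn=3 S1=19 S2=0 S3=35 blocked=[2]
Op 5: conn=3 S1=19 S2=6 S3=35 blocked=[]
Op 6: conn=3 S1=26 S2=6 S3=35 blocked=[]
Op 7: conn=-2 S1=21 S2=6 S3=35 blocked=[1, 2, 3]

Answer: -2 21 6 35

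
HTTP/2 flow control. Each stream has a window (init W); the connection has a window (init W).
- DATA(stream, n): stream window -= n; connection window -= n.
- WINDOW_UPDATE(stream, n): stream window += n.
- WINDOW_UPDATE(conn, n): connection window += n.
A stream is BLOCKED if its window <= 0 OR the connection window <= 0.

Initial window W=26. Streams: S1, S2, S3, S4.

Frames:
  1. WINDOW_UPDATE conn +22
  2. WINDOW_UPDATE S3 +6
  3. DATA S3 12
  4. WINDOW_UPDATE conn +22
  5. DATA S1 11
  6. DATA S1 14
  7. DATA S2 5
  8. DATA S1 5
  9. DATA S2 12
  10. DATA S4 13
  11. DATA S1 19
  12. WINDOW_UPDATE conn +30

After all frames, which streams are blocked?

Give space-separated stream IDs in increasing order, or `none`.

Answer: S1

Derivation:
Op 1: conn=48 S1=26 S2=26 S3=26 S4=26 blocked=[]
Op 2: conn=48 S1=26 S2=26 S3=32 S4=26 blocked=[]
Op 3: conn=36 S1=26 S2=26 S3=20 S4=26 blocked=[]
Op 4: conn=58 S1=26 S2=26 S3=20 S4=26 blocked=[]
Op 5: conn=47 S1=15 S2=26 S3=20 S4=26 blocked=[]
Op 6: conn=33 S1=1 S2=26 S3=20 S4=26 blocked=[]
Op 7: conn=28 S1=1 S2=21 S3=20 S4=26 blocked=[]
Op 8: conn=23 S1=-4 S2=21 S3=20 S4=26 blocked=[1]
Op 9: conn=11 S1=-4 S2=9 S3=20 S4=26 blocked=[1]
Op 10: conn=-2 S1=-4 S2=9 S3=20 S4=13 blocked=[1, 2, 3, 4]
Op 11: conn=-21 S1=-23 S2=9 S3=20 S4=13 blocked=[1, 2, 3, 4]
Op 12: conn=9 S1=-23 S2=9 S3=20 S4=13 blocked=[1]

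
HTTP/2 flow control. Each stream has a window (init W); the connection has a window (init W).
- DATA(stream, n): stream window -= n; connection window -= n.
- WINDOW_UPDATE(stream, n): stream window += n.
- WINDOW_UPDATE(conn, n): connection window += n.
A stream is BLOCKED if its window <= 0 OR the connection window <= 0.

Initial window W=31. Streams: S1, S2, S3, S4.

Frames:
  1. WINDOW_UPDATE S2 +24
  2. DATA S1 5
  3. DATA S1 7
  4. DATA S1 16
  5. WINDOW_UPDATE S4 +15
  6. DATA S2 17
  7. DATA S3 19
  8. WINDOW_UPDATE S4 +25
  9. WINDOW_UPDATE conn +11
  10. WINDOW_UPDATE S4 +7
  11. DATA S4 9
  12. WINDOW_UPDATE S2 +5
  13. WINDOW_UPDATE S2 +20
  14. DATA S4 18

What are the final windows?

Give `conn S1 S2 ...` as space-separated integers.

Op 1: conn=31 S1=31 S2=55 S3=31 S4=31 blocked=[]
Op 2: conn=26 S1=26 S2=55 S3=31 S4=31 blocked=[]
Op 3: conn=19 S1=19 S2=55 S3=31 S4=31 blocked=[]
Op 4: conn=3 S1=3 S2=55 S3=31 S4=31 blocked=[]
Op 5: conn=3 S1=3 S2=55 S3=31 S4=46 blocked=[]
Op 6: conn=-14 S1=3 S2=38 S3=31 S4=46 blocked=[1, 2, 3, 4]
Op 7: conn=-33 S1=3 S2=38 S3=12 S4=46 blocked=[1, 2, 3, 4]
Op 8: conn=-33 S1=3 S2=38 S3=12 S4=71 blocked=[1, 2, 3, 4]
Op 9: conn=-22 S1=3 S2=38 S3=12 S4=71 blocked=[1, 2, 3, 4]
Op 10: conn=-22 S1=3 S2=38 S3=12 S4=78 blocked=[1, 2, 3, 4]
Op 11: conn=-31 S1=3 S2=38 S3=12 S4=69 blocked=[1, 2, 3, 4]
Op 12: conn=-31 S1=3 S2=43 S3=12 S4=69 blocked=[1, 2, 3, 4]
Op 13: conn=-31 S1=3 S2=63 S3=12 S4=69 blocked=[1, 2, 3, 4]
Op 14: conn=-49 S1=3 S2=63 S3=12 S4=51 blocked=[1, 2, 3, 4]

Answer: -49 3 63 12 51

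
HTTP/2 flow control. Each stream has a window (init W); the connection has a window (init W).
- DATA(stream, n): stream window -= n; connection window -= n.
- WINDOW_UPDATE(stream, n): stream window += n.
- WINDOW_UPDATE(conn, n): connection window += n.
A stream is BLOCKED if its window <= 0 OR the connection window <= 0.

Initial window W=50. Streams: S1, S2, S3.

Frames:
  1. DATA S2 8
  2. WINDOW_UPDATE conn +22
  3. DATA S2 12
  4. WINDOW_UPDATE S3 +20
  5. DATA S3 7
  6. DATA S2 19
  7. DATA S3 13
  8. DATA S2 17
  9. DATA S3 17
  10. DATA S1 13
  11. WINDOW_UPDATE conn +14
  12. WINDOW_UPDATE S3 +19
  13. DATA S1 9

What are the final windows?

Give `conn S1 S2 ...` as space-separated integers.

Op 1: conn=42 S1=50 S2=42 S3=50 blocked=[]
Op 2: conn=64 S1=50 S2=42 S3=50 blocked=[]
Op 3: conn=52 S1=50 S2=30 S3=50 blocked=[]
Op 4: conn=52 S1=50 S2=30 S3=70 blocked=[]
Op 5: conn=45 S1=50 S2=30 S3=63 blocked=[]
Op 6: conn=26 S1=50 S2=11 S3=63 blocked=[]
Op 7: conn=13 S1=50 S2=11 S3=50 blocked=[]
Op 8: conn=-4 S1=50 S2=-6 S3=50 blocked=[1, 2, 3]
Op 9: conn=-21 S1=50 S2=-6 S3=33 blocked=[1, 2, 3]
Op 10: conn=-34 S1=37 S2=-6 S3=33 blocked=[1, 2, 3]
Op 11: conn=-20 S1=37 S2=-6 S3=33 blocked=[1, 2, 3]
Op 12: conn=-20 S1=37 S2=-6 S3=52 blocked=[1, 2, 3]
Op 13: conn=-29 S1=28 S2=-6 S3=52 blocked=[1, 2, 3]

Answer: -29 28 -6 52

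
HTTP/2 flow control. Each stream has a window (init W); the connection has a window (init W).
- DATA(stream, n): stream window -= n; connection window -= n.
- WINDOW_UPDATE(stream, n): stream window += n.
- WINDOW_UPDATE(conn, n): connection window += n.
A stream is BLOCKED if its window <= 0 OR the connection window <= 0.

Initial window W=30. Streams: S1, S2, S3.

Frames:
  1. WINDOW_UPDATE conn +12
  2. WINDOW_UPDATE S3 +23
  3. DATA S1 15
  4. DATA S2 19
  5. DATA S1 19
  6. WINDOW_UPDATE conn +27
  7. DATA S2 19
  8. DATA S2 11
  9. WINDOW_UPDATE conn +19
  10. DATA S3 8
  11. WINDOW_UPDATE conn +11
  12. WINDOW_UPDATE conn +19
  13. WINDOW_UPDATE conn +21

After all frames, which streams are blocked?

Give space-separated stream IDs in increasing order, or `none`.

Answer: S1 S2

Derivation:
Op 1: conn=42 S1=30 S2=30 S3=30 blocked=[]
Op 2: conn=42 S1=30 S2=30 S3=53 blocked=[]
Op 3: conn=27 S1=15 S2=30 S3=53 blocked=[]
Op 4: conn=8 S1=15 S2=11 S3=53 blocked=[]
Op 5: conn=-11 S1=-4 S2=11 S3=53 blocked=[1, 2, 3]
Op 6: conn=16 S1=-4 S2=11 S3=53 blocked=[1]
Op 7: conn=-3 S1=-4 S2=-8 S3=53 blocked=[1, 2, 3]
Op 8: conn=-14 S1=-4 S2=-19 S3=53 blocked=[1, 2, 3]
Op 9: conn=5 S1=-4 S2=-19 S3=53 blocked=[1, 2]
Op 10: conn=-3 S1=-4 S2=-19 S3=45 blocked=[1, 2, 3]
Op 11: conn=8 S1=-4 S2=-19 S3=45 blocked=[1, 2]
Op 12: conn=27 S1=-4 S2=-19 S3=45 blocked=[1, 2]
Op 13: conn=48 S1=-4 S2=-19 S3=45 blocked=[1, 2]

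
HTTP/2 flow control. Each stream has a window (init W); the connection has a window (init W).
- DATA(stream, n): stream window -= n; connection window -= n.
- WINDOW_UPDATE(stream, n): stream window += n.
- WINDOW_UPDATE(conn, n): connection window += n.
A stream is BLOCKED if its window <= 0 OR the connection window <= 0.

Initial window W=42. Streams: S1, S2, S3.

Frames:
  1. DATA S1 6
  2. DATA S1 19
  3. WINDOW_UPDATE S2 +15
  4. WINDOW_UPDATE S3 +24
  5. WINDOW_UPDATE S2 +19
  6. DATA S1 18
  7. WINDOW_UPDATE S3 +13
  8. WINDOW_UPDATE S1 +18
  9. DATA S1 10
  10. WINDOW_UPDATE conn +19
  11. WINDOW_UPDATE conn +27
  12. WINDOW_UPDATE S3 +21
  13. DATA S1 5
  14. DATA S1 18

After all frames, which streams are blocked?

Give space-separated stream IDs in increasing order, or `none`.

Op 1: conn=36 S1=36 S2=42 S3=42 blocked=[]
Op 2: conn=17 S1=17 S2=42 S3=42 blocked=[]
Op 3: conn=17 S1=17 S2=57 S3=42 blocked=[]
Op 4: conn=17 S1=17 S2=57 S3=66 blocked=[]
Op 5: conn=17 S1=17 S2=76 S3=66 blocked=[]
Op 6: conn=-1 S1=-1 S2=76 S3=66 blocked=[1, 2, 3]
Op 7: conn=-1 S1=-1 S2=76 S3=79 blocked=[1, 2, 3]
Op 8: conn=-1 S1=17 S2=76 S3=79 blocked=[1, 2, 3]
Op 9: conn=-11 S1=7 S2=76 S3=79 blocked=[1, 2, 3]
Op 10: conn=8 S1=7 S2=76 S3=79 blocked=[]
Op 11: conn=35 S1=7 S2=76 S3=79 blocked=[]
Op 12: conn=35 S1=7 S2=76 S3=100 blocked=[]
Op 13: conn=30 S1=2 S2=76 S3=100 blocked=[]
Op 14: conn=12 S1=-16 S2=76 S3=100 blocked=[1]

Answer: S1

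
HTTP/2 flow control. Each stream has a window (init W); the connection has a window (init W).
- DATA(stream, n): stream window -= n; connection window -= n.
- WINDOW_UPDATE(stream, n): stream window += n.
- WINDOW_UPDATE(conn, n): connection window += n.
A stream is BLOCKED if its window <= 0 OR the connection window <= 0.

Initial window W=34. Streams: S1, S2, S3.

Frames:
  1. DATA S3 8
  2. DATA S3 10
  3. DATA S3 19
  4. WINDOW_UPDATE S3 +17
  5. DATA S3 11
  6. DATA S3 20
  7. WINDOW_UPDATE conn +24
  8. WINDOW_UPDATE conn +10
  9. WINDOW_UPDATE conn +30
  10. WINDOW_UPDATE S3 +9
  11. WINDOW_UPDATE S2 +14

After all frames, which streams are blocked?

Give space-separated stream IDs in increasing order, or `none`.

Answer: S3

Derivation:
Op 1: conn=26 S1=34 S2=34 S3=26 blocked=[]
Op 2: conn=16 S1=34 S2=34 S3=16 blocked=[]
Op 3: conn=-3 S1=34 S2=34 S3=-3 blocked=[1, 2, 3]
Op 4: conn=-3 S1=34 S2=34 S3=14 blocked=[1, 2, 3]
Op 5: conn=-14 S1=34 S2=34 S3=3 blocked=[1, 2, 3]
Op 6: conn=-34 S1=34 S2=34 S3=-17 blocked=[1, 2, 3]
Op 7: conn=-10 S1=34 S2=34 S3=-17 blocked=[1, 2, 3]
Op 8: conn=0 S1=34 S2=34 S3=-17 blocked=[1, 2, 3]
Op 9: conn=30 S1=34 S2=34 S3=-17 blocked=[3]
Op 10: conn=30 S1=34 S2=34 S3=-8 blocked=[3]
Op 11: conn=30 S1=34 S2=48 S3=-8 blocked=[3]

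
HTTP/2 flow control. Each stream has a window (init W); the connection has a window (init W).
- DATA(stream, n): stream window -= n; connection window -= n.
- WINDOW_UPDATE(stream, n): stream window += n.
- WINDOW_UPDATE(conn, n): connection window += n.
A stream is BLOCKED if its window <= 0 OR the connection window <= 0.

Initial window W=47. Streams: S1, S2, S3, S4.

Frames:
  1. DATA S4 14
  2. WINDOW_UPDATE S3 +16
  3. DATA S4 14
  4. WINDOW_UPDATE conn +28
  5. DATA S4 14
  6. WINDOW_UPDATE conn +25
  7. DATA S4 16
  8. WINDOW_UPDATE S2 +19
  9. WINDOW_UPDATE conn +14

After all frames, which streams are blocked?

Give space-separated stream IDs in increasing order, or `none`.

Op 1: conn=33 S1=47 S2=47 S3=47 S4=33 blocked=[]
Op 2: conn=33 S1=47 S2=47 S3=63 S4=33 blocked=[]
Op 3: conn=19 S1=47 S2=47 S3=63 S4=19 blocked=[]
Op 4: conn=47 S1=47 S2=47 S3=63 S4=19 blocked=[]
Op 5: conn=33 S1=47 S2=47 S3=63 S4=5 blocked=[]
Op 6: conn=58 S1=47 S2=47 S3=63 S4=5 blocked=[]
Op 7: conn=42 S1=47 S2=47 S3=63 S4=-11 blocked=[4]
Op 8: conn=42 S1=47 S2=66 S3=63 S4=-11 blocked=[4]
Op 9: conn=56 S1=47 S2=66 S3=63 S4=-11 blocked=[4]

Answer: S4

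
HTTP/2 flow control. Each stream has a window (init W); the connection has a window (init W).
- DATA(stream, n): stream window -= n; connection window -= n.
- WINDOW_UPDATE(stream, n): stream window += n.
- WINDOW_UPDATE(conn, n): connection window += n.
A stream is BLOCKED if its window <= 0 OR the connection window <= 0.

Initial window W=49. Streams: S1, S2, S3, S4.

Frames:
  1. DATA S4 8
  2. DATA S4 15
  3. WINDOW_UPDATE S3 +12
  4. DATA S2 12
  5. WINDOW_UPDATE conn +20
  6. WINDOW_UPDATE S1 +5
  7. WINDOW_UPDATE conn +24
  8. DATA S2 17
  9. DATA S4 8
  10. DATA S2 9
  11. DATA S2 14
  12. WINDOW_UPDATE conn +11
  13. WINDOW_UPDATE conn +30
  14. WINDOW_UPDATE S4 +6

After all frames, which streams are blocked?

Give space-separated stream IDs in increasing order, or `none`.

Op 1: conn=41 S1=49 S2=49 S3=49 S4=41 blocked=[]
Op 2: conn=26 S1=49 S2=49 S3=49 S4=26 blocked=[]
Op 3: conn=26 S1=49 S2=49 S3=61 S4=26 blocked=[]
Op 4: conn=14 S1=49 S2=37 S3=61 S4=26 blocked=[]
Op 5: conn=34 S1=49 S2=37 S3=61 S4=26 blocked=[]
Op 6: conn=34 S1=54 S2=37 S3=61 S4=26 blocked=[]
Op 7: conn=58 S1=54 S2=37 S3=61 S4=26 blocked=[]
Op 8: conn=41 S1=54 S2=20 S3=61 S4=26 blocked=[]
Op 9: conn=33 S1=54 S2=20 S3=61 S4=18 blocked=[]
Op 10: conn=24 S1=54 S2=11 S3=61 S4=18 blocked=[]
Op 11: conn=10 S1=54 S2=-3 S3=61 S4=18 blocked=[2]
Op 12: conn=21 S1=54 S2=-3 S3=61 S4=18 blocked=[2]
Op 13: conn=51 S1=54 S2=-3 S3=61 S4=18 blocked=[2]
Op 14: conn=51 S1=54 S2=-3 S3=61 S4=24 blocked=[2]

Answer: S2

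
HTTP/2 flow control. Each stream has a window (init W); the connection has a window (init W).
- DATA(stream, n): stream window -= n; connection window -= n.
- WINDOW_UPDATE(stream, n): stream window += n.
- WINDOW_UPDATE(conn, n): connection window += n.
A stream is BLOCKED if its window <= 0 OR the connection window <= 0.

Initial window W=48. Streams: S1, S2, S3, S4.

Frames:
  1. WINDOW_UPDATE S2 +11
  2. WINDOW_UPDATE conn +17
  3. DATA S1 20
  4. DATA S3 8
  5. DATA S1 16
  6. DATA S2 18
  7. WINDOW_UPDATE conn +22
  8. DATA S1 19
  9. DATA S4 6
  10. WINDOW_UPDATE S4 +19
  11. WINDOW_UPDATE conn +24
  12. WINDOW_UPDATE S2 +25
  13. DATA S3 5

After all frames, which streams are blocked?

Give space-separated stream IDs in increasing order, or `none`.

Op 1: conn=48 S1=48 S2=59 S3=48 S4=48 blocked=[]
Op 2: conn=65 S1=48 S2=59 S3=48 S4=48 blocked=[]
Op 3: conn=45 S1=28 S2=59 S3=48 S4=48 blocked=[]
Op 4: conn=37 S1=28 S2=59 S3=40 S4=48 blocked=[]
Op 5: conn=21 S1=12 S2=59 S3=40 S4=48 blocked=[]
Op 6: conn=3 S1=12 S2=41 S3=40 S4=48 blocked=[]
Op 7: conn=25 S1=12 S2=41 S3=40 S4=48 blocked=[]
Op 8: conn=6 S1=-7 S2=41 S3=40 S4=48 blocked=[1]
Op 9: conn=0 S1=-7 S2=41 S3=40 S4=42 blocked=[1, 2, 3, 4]
Op 10: conn=0 S1=-7 S2=41 S3=40 S4=61 blocked=[1, 2, 3, 4]
Op 11: conn=24 S1=-7 S2=41 S3=40 S4=61 blocked=[1]
Op 12: conn=24 S1=-7 S2=66 S3=40 S4=61 blocked=[1]
Op 13: conn=19 S1=-7 S2=66 S3=35 S4=61 blocked=[1]

Answer: S1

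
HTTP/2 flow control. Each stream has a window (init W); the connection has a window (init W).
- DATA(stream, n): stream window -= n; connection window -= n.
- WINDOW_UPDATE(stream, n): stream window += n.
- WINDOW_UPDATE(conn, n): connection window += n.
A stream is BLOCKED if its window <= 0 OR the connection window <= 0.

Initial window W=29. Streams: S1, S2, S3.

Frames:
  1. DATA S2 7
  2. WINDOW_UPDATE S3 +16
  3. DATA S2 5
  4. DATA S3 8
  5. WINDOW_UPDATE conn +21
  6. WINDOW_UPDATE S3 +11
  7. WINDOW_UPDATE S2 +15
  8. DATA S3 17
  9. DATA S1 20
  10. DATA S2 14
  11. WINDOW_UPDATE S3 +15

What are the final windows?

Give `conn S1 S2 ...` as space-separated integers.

Answer: -21 9 18 46

Derivation:
Op 1: conn=22 S1=29 S2=22 S3=29 blocked=[]
Op 2: conn=22 S1=29 S2=22 S3=45 blocked=[]
Op 3: conn=17 S1=29 S2=17 S3=45 blocked=[]
Op 4: conn=9 S1=29 S2=17 S3=37 blocked=[]
Op 5: conn=30 S1=29 S2=17 S3=37 blocked=[]
Op 6: conn=30 S1=29 S2=17 S3=48 blocked=[]
Op 7: conn=30 S1=29 S2=32 S3=48 blocked=[]
Op 8: conn=13 S1=29 S2=32 S3=31 blocked=[]
Op 9: conn=-7 S1=9 S2=32 S3=31 blocked=[1, 2, 3]
Op 10: conn=-21 S1=9 S2=18 S3=31 blocked=[1, 2, 3]
Op 11: conn=-21 S1=9 S2=18 S3=46 blocked=[1, 2, 3]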